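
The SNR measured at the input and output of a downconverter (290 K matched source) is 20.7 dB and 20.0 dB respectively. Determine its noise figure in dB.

0.7 dB

NF (dB) = SNR_in(dB) − SNR_out(dB) when the source is at T₀
NF = 20.7 − 20.0 = 0.7 dB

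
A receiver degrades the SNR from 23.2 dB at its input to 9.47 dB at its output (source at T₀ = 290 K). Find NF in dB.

NF (dB) = SNR_in(dB) − SNR_out(dB) when the source is at T₀
NF = 23.2 − 9.47 = 13.73 dB

13.73 dB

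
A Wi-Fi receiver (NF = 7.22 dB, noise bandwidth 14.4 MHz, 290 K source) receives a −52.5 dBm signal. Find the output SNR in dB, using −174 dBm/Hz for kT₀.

Noise floor: N = −174 + 10 log₁₀(B) + NF
10 log₁₀(1.44×10⁷) = 71.58 dB
N = −174 + 71.58 + 7.22 = −95.20 dBm
SNR = P_sig − N = −52.5 − (−95.20) = 42.70 dB → 42.7 dB

42.7 dB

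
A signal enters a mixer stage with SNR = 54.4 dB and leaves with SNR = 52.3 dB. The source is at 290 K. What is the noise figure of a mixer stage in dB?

NF (dB) = SNR_in(dB) − SNR_out(dB) when the source is at T₀
NF = 54.4 − 52.3 = 2.1 dB

2.1 dB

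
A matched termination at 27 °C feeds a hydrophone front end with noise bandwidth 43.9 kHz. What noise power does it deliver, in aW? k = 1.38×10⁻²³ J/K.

182 aW

T = 27 °C + 273.15 = 300.15 K
P_n = kTB = 1.38×10⁻²³ × 300.15 × 4.39×10⁴ = 1.82×10⁻¹⁶ W = 182 aW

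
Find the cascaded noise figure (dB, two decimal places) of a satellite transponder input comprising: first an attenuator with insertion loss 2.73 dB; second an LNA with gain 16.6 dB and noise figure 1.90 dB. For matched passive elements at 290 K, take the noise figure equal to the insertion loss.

4.63 dB

Convert to linear (a loss of L dB is a gain of −L dB): F_i = 10^(NF_i/10), G_i = 10^(G_i,dB/10)
  Stage 1: F_1 = 10^(2.73/10) = 1.875, G_1 = 10^(−2.73/10) = 0.5333
  Stage 2: F_2 = 10^(1.90/10) = 1.549, G_2 = 10^(16.6/10) = 45.71
Friis cascade:
  F = 1.875 + (1.549 − 1)/0.5333 = 2.904
NF = 10 log₁₀(2.904) = 4.63 dB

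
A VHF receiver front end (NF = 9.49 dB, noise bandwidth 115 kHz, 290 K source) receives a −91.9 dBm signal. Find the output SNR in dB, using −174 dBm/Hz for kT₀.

Noise floor: N = −174 + 10 log₁₀(B) + NF
10 log₁₀(1.15×10⁵) = 50.61 dB
N = −174 + 50.61 + 9.49 = −113.90 dBm
SNR = P_sig − N = −91.9 − (−113.90) = 22.00 dB → 22.0 dB

22.0 dB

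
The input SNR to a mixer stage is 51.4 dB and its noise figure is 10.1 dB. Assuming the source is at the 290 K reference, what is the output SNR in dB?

By definition F = SNR_in/SNR_out, so in dB: SNR_out = SNR_in − NF
SNR_out = 51.4 − 10.1 = 41.3 dB

41.3 dB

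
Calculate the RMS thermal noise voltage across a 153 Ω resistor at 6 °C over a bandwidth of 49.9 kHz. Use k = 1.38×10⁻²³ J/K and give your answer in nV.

T = 6 °C + 273.15 = 279.15 K
V_n = √(4kTRB)
4kTRB = 4 × 1.38×10⁻²³ × 279.15 × 1.53×10² × 4.99×10⁴ = 1.18×10⁻¹³ V²
V_n = √(1.18×10⁻¹³) = 3.43×10⁻⁷ V = 343 nV

343 nV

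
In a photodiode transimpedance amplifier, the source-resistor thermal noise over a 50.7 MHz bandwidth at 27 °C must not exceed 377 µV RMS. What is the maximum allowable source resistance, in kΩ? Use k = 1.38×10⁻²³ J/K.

169 kΩ

T = 27 °C + 273.15 = 300.15 K
Johnson–Nyquist: V_n = √(4kTRB) ⇒ R = V_n² / (4kTB)
4kTB = 4 × 1.38×10⁻²³ × 300.15 × 5.07×10⁷ = 8.40×10⁻¹³
R = (3.77×10⁻⁴)² / 8.40×10⁻¹³ = 1.69×10⁵ Ω = 169 kΩ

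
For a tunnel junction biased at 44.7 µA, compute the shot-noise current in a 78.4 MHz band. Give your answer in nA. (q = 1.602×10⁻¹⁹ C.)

33.5 nA

I_n = √(2qI·B)
2qI·B = 2 × 1.602×10⁻¹⁹ × 4.47×10⁻⁵ × 7.84×10⁷ = 1.12×10⁻¹⁵ A²
I_n = √(1.12×10⁻¹⁵) = 3.35×10⁻⁸ A = 33.5 nA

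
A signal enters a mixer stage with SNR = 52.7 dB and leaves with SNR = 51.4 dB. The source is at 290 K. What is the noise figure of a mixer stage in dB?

NF (dB) = SNR_in(dB) − SNR_out(dB) when the source is at T₀
NF = 52.7 − 51.4 = 1.3 dB

1.3 dB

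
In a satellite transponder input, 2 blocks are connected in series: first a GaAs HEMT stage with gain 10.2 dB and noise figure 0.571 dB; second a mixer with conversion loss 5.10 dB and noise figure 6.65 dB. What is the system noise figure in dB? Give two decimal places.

Convert to linear (a loss of L dB is a gain of −L dB): F_i = 10^(NF_i/10), G_i = 10^(G_i,dB/10)
  Stage 1: F_1 = 10^(0.571/10) = 1.141, G_1 = 10^(10.2/10) = 10.47
  Stage 2: F_2 = 10^(6.65/10) = 4.624, G_2 = 10^(−5.10/10) = 0.3090
Friis cascade:
  F = 1.141 + (4.624 − 1)/10.47 = 1.487
NF = 10 log₁₀(1.487) = 1.72 dB

1.72 dB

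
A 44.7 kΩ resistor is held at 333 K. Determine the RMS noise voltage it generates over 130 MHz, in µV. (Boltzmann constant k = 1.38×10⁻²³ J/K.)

V_n = √(4kTRB)
4kTRB = 4 × 1.38×10⁻²³ × 333 × 4.47×10⁴ × 1.30×10⁸ = 1.07×10⁻⁷ V²
V_n = √(1.07×10⁻⁷) = 3.27×10⁻⁴ V = 327 µV

327 µV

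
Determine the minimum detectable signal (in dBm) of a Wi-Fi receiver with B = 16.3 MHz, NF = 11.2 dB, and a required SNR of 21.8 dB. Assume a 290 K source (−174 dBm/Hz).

−68.9 dBm

Sensitivity = −174 + 10 log₁₀(B) + NF + SNR_min
= −174 + 72.12 + 11.2 + 21.8
= −68.88 dBm → −68.9 dBm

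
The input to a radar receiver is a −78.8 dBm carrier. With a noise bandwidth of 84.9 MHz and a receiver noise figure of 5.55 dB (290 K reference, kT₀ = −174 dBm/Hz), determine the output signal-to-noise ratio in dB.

Noise floor: N = −174 + 10 log₁₀(B) + NF
10 log₁₀(8.49×10⁷) = 79.29 dB
N = −174 + 79.29 + 5.55 = −89.16 dBm
SNR = P_sig − N = −78.8 − (−89.16) = 10.36 dB → 10.4 dB

10.4 dB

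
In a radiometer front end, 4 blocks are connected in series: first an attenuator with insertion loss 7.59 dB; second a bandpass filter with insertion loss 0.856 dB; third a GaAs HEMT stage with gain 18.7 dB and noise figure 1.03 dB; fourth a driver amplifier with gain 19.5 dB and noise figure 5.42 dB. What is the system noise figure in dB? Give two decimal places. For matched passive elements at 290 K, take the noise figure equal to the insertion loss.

Convert to linear (a loss of L dB is a gain of −L dB): F_i = 10^(NF_i/10), G_i = 10^(G_i,dB/10)
  Stage 1: F_1 = 10^(7.59/10) = 5.741, G_1 = 10^(−7.59/10) = 0.1742
  Stage 2: F_2 = 10^(0.856/10) = 1.218, G_2 = 10^(−0.856/10) = 0.8211
  Stage 3: F_3 = 10^(1.03/10) = 1.268, G_3 = 10^(18.7/10) = 74.13
  Stage 4: F_4 = 10^(5.42/10) = 3.483, G_4 = 10^(19.5/10) = 89.13
Friis cascade:
  F = 5.741 + (1.218 − 1)/0.1742 + (1.268 − 1)/0.1430 + (3.483 − 1)/10.60 = 9.098
NF = 10 log₁₀(9.098) = 9.59 dB

9.59 dB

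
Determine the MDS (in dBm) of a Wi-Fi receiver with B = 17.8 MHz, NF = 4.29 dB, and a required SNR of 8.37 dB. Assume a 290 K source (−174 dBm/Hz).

−88.8 dBm

Sensitivity = −174 + 10 log₁₀(B) + NF + SNR_min
= −174 + 72.5 + 4.29 + 8.37
= −88.84 dBm → −88.8 dBm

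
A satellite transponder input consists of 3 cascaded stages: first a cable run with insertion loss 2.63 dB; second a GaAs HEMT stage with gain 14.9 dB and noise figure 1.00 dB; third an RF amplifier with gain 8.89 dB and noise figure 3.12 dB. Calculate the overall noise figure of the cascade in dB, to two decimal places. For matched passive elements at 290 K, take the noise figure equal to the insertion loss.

Convert to linear (a loss of L dB is a gain of −L dB): F_i = 10^(NF_i/10), G_i = 10^(G_i,dB/10)
  Stage 1: F_1 = 10^(2.63/10) = 1.832, G_1 = 10^(−2.63/10) = 0.5458
  Stage 2: F_2 = 10^(1.00/10) = 1.259, G_2 = 10^(14.9/10) = 30.90
  Stage 3: F_3 = 10^(3.12/10) = 2.051, G_3 = 10^(8.89/10) = 7.745
Friis cascade:
  F = 1.832 + (1.259 − 1)/0.5458 + (2.051 − 1)/16.87 = 2.369
NF = 10 log₁₀(2.369) = 3.75 dB

3.75 dB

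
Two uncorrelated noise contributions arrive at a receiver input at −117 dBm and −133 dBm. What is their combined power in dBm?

−116.9 dBm

Convert to linear, add, convert back:
P₁ = 2.00×10⁻¹⁵ W, P₂ = 5.01×10⁻¹⁷ W
P_tot = 2.05×10⁻¹⁵ W → 10 log₁₀(P_tot / 10⁻³) = −116.9 dBm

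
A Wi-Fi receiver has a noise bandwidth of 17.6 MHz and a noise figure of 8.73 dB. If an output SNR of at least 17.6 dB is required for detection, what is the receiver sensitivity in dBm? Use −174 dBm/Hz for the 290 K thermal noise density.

Sensitivity = −174 + 10 log₁₀(B) + NF + SNR_min
= −174 + 72.46 + 8.73 + 17.6
= −75.21 dBm → −75.2 dBm

−75.2 dBm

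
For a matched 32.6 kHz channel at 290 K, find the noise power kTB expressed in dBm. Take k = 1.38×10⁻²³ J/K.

P_n = kTB = 1.38×10⁻²³ × 290 × 3.26×10⁴ = 1.30×10⁻¹⁶ W
In dBm: 10 log₁₀(1.30×10⁻¹⁶ / 10⁻³) = −128.8 dBm

−128.8 dBm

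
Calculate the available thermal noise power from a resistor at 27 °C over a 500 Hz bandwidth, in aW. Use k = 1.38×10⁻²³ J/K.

2.07 aW

T = 27 °C + 273.15 = 300.15 K
P_n = kTB = 1.38×10⁻²³ × 300.15 × 5.00×10² = 2.07×10⁻¹⁸ W = 2.07 aW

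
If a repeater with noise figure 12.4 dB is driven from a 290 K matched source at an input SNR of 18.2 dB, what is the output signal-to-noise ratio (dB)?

By definition F = SNR_in/SNR_out, so in dB: SNR_out = SNR_in − NF
SNR_out = 18.2 − 12.4 = 5.8 dB

5.8 dB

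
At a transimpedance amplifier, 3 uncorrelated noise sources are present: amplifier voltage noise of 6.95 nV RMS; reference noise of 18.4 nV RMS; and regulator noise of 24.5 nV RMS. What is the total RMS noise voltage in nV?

Uncorrelated sources add in power (mean-square): V_tot = √(ΣV_i²)
V_tot = √[(6.95×10⁻⁹)² + (1.84×10⁻⁸)² + (2.45×10⁻⁸)²] = 3.14×10⁻⁸ V = 31.4 nV

31.4 nV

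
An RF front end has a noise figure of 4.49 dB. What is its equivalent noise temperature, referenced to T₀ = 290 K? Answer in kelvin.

525 K

F = 10^(4.49/10) = 2.8119
T_e = (F − 1)·T₀ = (2.8119 − 1) × 290 = 525 K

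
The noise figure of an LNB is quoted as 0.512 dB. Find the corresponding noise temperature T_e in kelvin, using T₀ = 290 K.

36.3 K

F = 10^(0.512/10) = 1.12512
T_e = (F − 1)·T₀ = (1.12512 − 1) × 290 = 36.3 K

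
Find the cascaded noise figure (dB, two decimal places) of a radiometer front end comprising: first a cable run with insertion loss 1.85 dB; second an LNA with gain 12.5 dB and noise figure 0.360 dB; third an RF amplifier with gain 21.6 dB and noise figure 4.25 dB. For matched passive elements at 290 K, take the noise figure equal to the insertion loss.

2.57 dB

Convert to linear (a loss of L dB is a gain of −L dB): F_i = 10^(NF_i/10), G_i = 10^(G_i,dB/10)
  Stage 1: F_1 = 10^(1.85/10) = 1.531, G_1 = 10^(−1.85/10) = 0.6531
  Stage 2: F_2 = 10^(0.360/10) = 1.086, G_2 = 10^(12.5/10) = 17.78
  Stage 3: F_3 = 10^(4.25/10) = 2.661, G_3 = 10^(21.6/10) = 144.5
Friis cascade:
  F = 1.531 + (1.086 − 1)/0.6531 + (2.661 − 1)/11.61 = 1.806
NF = 10 log₁₀(1.806) = 2.57 dB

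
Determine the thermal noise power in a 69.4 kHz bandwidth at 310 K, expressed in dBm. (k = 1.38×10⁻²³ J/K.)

−125.3 dBm

P_n = kTB = 1.38×10⁻²³ × 310 × 6.94×10⁴ = 2.97×10⁻¹⁶ W
In dBm: 10 log₁₀(2.97×10⁻¹⁶ / 10⁻³) = −125.3 dBm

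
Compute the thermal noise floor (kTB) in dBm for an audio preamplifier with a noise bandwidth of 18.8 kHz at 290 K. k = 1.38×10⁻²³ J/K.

P_n = kTB = 1.38×10⁻²³ × 290 × 1.88×10⁴ = 7.52×10⁻¹⁷ W
In dBm: 10 log₁₀(7.52×10⁻¹⁷ / 10⁻³) = −131.2 dBm

−131.2 dBm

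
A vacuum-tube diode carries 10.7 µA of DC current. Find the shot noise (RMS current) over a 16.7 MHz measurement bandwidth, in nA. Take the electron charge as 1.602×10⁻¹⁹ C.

7.57 nA

I_n = √(2qI·B)
2qI·B = 2 × 1.602×10⁻¹⁹ × 1.07×10⁻⁵ × 1.67×10⁷ = 5.73×10⁻¹⁷ A²
I_n = √(5.73×10⁻¹⁷) = 7.57×10⁻⁹ A = 7.57 nA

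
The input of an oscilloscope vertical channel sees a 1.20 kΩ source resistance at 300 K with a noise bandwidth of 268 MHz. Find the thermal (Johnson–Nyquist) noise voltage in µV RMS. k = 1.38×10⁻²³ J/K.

73.0 µV

V_n = √(4kTRB)
4kTRB = 4 × 1.38×10⁻²³ × 300 × 1.20×10³ × 2.68×10⁸ = 5.33×10⁻⁹ V²
V_n = √(5.33×10⁻⁹) = 7.30×10⁻⁵ V = 73.0 µV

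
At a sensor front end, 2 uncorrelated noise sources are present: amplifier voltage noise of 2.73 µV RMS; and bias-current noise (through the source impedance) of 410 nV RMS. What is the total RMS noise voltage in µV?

2.76 µV

Uncorrelated sources add in power (mean-square): V_tot = √(ΣV_i²)
V_tot = √[(2.73×10⁻⁶)² + (4.10×10⁻⁷)²] = 2.76×10⁻⁶ V = 2.76 µV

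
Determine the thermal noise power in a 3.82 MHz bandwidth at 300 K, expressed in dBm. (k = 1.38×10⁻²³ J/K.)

P_n = kTB = 1.38×10⁻²³ × 300 × 3.82×10⁶ = 1.58×10⁻¹⁴ W
In dBm: 10 log₁₀(1.58×10⁻¹⁴ / 10⁻³) = −108.0 dBm

−108.0 dBm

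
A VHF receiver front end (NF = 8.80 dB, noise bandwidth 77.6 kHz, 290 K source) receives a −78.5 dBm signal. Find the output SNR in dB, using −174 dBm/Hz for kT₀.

Noise floor: N = −174 + 10 log₁₀(B) + NF
10 log₁₀(7.76×10⁴) = 48.9 dB
N = −174 + 48.9 + 8.80 = −116.30 dBm
SNR = P_sig − N = −78.5 − (−116.30) = 37.80 dB → 37.8 dB

37.8 dB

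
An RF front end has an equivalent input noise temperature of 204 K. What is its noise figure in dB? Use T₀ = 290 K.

F = 1 + T_e/T₀ = 1 + 204/290 = 1.70345
NF = 10 log₁₀(1.70345) = 2.31 dB

2.31 dB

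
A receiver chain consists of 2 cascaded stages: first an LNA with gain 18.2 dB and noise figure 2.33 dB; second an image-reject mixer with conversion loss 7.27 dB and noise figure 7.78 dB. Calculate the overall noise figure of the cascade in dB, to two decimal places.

2.52 dB

Convert to linear (a loss of L dB is a gain of −L dB): F_i = 10^(NF_i/10), G_i = 10^(G_i,dB/10)
  Stage 1: F_1 = 10^(2.33/10) = 1.710, G_1 = 10^(18.2/10) = 66.07
  Stage 2: F_2 = 10^(7.78/10) = 5.998, G_2 = 10^(−7.27/10) = 0.1875
Friis cascade:
  F = 1.710 + (5.998 − 1)/66.07 = 1.786
NF = 10 log₁₀(1.786) = 2.52 dB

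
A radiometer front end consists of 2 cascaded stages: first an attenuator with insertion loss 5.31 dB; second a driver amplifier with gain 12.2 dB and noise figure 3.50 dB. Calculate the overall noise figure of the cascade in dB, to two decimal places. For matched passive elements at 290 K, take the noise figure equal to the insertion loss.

8.81 dB

Convert to linear (a loss of L dB is a gain of −L dB): F_i = 10^(NF_i/10), G_i = 10^(G_i,dB/10)
  Stage 1: F_1 = 10^(5.31/10) = 3.396, G_1 = 10^(−5.31/10) = 0.2944
  Stage 2: F_2 = 10^(3.50/10) = 2.239, G_2 = 10^(12.2/10) = 16.60
Friis cascade:
  F = 3.396 + (2.239 − 1)/0.2944 = 7.603
NF = 10 log₁₀(7.603) = 8.81 dB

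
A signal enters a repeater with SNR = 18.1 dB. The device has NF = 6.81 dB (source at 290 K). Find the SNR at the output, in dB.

By definition F = SNR_in/SNR_out, so in dB: SNR_out = SNR_in − NF
SNR_out = 18.1 − 6.81 = 11.29 dB

11.29 dB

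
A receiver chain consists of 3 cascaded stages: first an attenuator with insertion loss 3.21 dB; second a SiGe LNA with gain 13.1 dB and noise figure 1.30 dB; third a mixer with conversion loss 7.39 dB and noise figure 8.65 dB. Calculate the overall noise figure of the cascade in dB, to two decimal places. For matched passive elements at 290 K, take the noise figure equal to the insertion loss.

Convert to linear (a loss of L dB is a gain of −L dB): F_i = 10^(NF_i/10), G_i = 10^(G_i,dB/10)
  Stage 1: F_1 = 10^(3.21/10) = 2.094, G_1 = 10^(−3.21/10) = 0.4775
  Stage 2: F_2 = 10^(1.30/10) = 1.349, G_2 = 10^(13.1/10) = 20.42
  Stage 3: F_3 = 10^(8.65/10) = 7.328, G_3 = 10^(−7.39/10) = 0.1824
Friis cascade:
  F = 2.094 + (1.349 − 1)/0.4775 + (7.328 − 1)/9.750 = 3.474
NF = 10 log₁₀(3.474) = 5.41 dB

5.41 dB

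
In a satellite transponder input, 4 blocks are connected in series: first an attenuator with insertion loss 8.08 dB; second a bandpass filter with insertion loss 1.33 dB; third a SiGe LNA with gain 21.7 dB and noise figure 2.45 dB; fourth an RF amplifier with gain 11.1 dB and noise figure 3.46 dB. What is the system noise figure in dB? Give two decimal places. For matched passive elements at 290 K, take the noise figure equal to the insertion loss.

11.88 dB

Convert to linear (a loss of L dB is a gain of −L dB): F_i = 10^(NF_i/10), G_i = 10^(G_i,dB/10)
  Stage 1: F_1 = 10^(8.08/10) = 6.427, G_1 = 10^(−8.08/10) = 0.1556
  Stage 2: F_2 = 10^(1.33/10) = 1.358, G_2 = 10^(−1.33/10) = 0.7362
  Stage 3: F_3 = 10^(2.45/10) = 1.758, G_3 = 10^(21.7/10) = 147.9
  Stage 4: F_4 = 10^(3.46/10) = 2.218, G_4 = 10^(11.1/10) = 12.88
Friis cascade:
  F = 6.427 + (1.358 − 1)/0.1556 + (1.758 − 1)/0.1146 + (2.218 − 1)/16.94 = 15.42
NF = 10 log₁₀(15.42) = 11.88 dB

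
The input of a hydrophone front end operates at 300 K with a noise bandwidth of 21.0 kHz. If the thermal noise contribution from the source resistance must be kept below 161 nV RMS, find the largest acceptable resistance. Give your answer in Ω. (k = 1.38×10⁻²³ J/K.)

Johnson–Nyquist: V_n = √(4kTRB) ⇒ R = V_n² / (4kTB)
4kTB = 4 × 1.38×10⁻²³ × 300 × 2.10×10⁴ = 3.48×10⁻¹⁶
R = (1.61×10⁻⁷)² / 3.48×10⁻¹⁶ = 7.45×10¹ Ω = 74.5 Ω

74.5 Ω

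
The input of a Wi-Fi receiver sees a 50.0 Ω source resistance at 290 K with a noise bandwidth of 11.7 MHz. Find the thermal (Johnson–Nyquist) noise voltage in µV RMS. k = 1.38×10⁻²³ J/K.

V_n = √(4kTRB)
4kTRB = 4 × 1.38×10⁻²³ × 290 × 5.00×10¹ × 1.17×10⁷ = 9.36×10⁻¹² V²
V_n = √(9.36×10⁻¹²) = 3.06×10⁻⁶ V = 3.06 µV

3.06 µV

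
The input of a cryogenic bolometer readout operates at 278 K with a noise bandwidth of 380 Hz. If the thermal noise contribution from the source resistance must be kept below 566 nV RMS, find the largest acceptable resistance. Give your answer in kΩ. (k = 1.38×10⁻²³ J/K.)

54.9 kΩ

Johnson–Nyquist: V_n = √(4kTRB) ⇒ R = V_n² / (4kTB)
4kTB = 4 × 1.38×10⁻²³ × 278 × 3.80×10² = 5.83×10⁻¹⁸
R = (5.66×10⁻⁷)² / 5.83×10⁻¹⁸ = 5.49×10⁴ Ω = 54.9 kΩ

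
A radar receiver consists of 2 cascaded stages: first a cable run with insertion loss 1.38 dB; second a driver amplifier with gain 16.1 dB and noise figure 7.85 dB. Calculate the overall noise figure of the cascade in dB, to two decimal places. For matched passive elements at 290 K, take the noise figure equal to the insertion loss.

9.23 dB

Convert to linear (a loss of L dB is a gain of −L dB): F_i = 10^(NF_i/10), G_i = 10^(G_i,dB/10)
  Stage 1: F_1 = 10^(1.38/10) = 1.374, G_1 = 10^(−1.38/10) = 0.7278
  Stage 2: F_2 = 10^(7.85/10) = 6.095, G_2 = 10^(16.1/10) = 40.74
Friis cascade:
  F = 1.374 + (6.095 − 1)/0.7278 = 8.375
NF = 10 log₁₀(8.375) = 9.23 dB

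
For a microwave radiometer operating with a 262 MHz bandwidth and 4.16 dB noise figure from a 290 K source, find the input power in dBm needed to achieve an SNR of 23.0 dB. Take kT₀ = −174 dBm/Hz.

Sensitivity = −174 + 10 log₁₀(B) + NF + SNR_min
= −174 + 84.18 + 4.16 + 23.0
= −62.66 dBm → −62.7 dBm

−62.7 dBm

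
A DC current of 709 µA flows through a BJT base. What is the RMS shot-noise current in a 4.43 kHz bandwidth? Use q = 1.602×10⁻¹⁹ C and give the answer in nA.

1.00 nA

I_n = √(2qI·B)
2qI·B = 2 × 1.602×10⁻¹⁹ × 7.09×10⁻⁴ × 4.43×10³ = 1.01×10⁻¹⁸ A²
I_n = √(1.01×10⁻¹⁸) = 1.00×10⁻⁹ A = 1.00 nA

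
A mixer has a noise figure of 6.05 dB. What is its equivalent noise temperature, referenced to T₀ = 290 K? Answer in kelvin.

878 K

F = 10^(6.05/10) = 4.02717
T_e = (F − 1)·T₀ = (4.02717 − 1) × 290 = 878 K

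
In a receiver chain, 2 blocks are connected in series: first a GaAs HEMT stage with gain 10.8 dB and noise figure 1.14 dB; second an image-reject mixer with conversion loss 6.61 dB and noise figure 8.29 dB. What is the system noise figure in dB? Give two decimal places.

Convert to linear (a loss of L dB is a gain of −L dB): F_i = 10^(NF_i/10), G_i = 10^(G_i,dB/10)
  Stage 1: F_1 = 10^(1.14/10) = 1.300, G_1 = 10^(10.8/10) = 12.02
  Stage 2: F_2 = 10^(8.29/10) = 6.745, G_2 = 10^(−6.61/10) = 0.2183
Friis cascade:
  F = 1.300 + (6.745 − 1)/12.02 = 1.778
NF = 10 log₁₀(1.778) = 2.50 dB

2.50 dB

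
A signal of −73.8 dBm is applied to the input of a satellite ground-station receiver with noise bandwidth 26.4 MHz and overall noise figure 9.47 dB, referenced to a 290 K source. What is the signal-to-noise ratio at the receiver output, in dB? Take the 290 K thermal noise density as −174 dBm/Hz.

16.5 dB

Noise floor: N = −174 + 10 log₁₀(B) + NF
10 log₁₀(2.64×10⁷) = 74.22 dB
N = −174 + 74.22 + 9.47 = −90.31 dBm
SNR = P_sig − N = −73.8 − (−90.31) = 16.51 dB → 16.5 dB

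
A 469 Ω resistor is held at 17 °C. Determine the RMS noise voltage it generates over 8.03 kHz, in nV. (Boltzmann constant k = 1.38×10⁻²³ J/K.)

T = 17 °C + 273.15 = 290.15 K
V_n = √(4kTRB)
4kTRB = 4 × 1.38×10⁻²³ × 290.15 × 4.69×10² × 8.03×10³ = 6.03×10⁻¹⁴ V²
V_n = √(6.03×10⁻¹⁴) = 2.46×10⁻⁷ V = 246 nV

246 nV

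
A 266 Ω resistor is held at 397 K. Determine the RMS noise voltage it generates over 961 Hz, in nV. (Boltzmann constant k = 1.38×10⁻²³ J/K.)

74.8 nV

V_n = √(4kTRB)
4kTRB = 4 × 1.38×10⁻²³ × 397 × 2.66×10² × 9.61×10² = 5.60×10⁻¹⁵ V²
V_n = √(5.60×10⁻¹⁵) = 7.48×10⁻⁸ V = 74.8 nV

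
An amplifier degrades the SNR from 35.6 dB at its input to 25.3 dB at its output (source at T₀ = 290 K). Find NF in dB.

NF (dB) = SNR_in(dB) − SNR_out(dB) when the source is at T₀
NF = 35.6 − 25.3 = 10.3 dB

10.3 dB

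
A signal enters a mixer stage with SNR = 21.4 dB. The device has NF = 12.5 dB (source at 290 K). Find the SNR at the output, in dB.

By definition F = SNR_in/SNR_out, so in dB: SNR_out = SNR_in − NF
SNR_out = 21.4 − 12.5 = 8.9 dB

8.9 dB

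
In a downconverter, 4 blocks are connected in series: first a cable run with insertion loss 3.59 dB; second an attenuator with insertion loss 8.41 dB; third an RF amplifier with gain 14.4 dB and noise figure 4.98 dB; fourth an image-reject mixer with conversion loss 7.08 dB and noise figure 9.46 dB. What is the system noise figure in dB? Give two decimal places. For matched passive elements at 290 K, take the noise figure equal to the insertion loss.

17.36 dB

Convert to linear (a loss of L dB is a gain of −L dB): F_i = 10^(NF_i/10), G_i = 10^(G_i,dB/10)
  Stage 1: F_1 = 10^(3.59/10) = 2.286, G_1 = 10^(−3.59/10) = 0.4375
  Stage 2: F_2 = 10^(8.41/10) = 6.934, G_2 = 10^(−8.41/10) = 0.1442
  Stage 3: F_3 = 10^(4.98/10) = 3.148, G_3 = 10^(14.4/10) = 27.54
  Stage 4: F_4 = 10^(9.46/10) = 8.831, G_4 = 10^(−7.08/10) = 0.1959
Friis cascade:
  F = 2.286 + (6.934 − 1)/0.4375 + (3.148 − 1)/0.06310 + (8.831 − 1)/1.738 = 54.39
NF = 10 log₁₀(54.39) = 17.36 dB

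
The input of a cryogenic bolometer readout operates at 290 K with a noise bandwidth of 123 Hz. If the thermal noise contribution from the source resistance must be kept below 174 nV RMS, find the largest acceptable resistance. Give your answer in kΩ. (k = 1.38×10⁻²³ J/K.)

Johnson–Nyquist: V_n = √(4kTRB) ⇒ R = V_n² / (4kTB)
4kTB = 4 × 1.38×10⁻²³ × 290 × 1.23×10² = 1.97×10⁻¹⁸
R = (1.74×10⁻⁷)² / 1.97×10⁻¹⁸ = 1.54×10⁴ Ω = 15.4 kΩ

15.4 kΩ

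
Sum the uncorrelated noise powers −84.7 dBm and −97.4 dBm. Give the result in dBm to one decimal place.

−84.5 dBm

Convert to linear, add, convert back:
P₁ = 3.39×10⁻¹² W, P₂ = 1.82×10⁻¹³ W
P_tot = 3.57×10⁻¹² W → 10 log₁₀(P_tot / 10⁻³) = −84.5 dBm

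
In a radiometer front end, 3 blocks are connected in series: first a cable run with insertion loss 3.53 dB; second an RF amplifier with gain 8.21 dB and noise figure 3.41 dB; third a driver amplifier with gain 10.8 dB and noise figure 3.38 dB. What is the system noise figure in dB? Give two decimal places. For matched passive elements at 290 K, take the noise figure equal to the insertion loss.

7.28 dB

Convert to linear (a loss of L dB is a gain of −L dB): F_i = 10^(NF_i/10), G_i = 10^(G_i,dB/10)
  Stage 1: F_1 = 10^(3.53/10) = 2.254, G_1 = 10^(−3.53/10) = 0.4436
  Stage 2: F_2 = 10^(3.41/10) = 2.193, G_2 = 10^(8.21/10) = 6.622
  Stage 3: F_3 = 10^(3.38/10) = 2.178, G_3 = 10^(10.8/10) = 12.02
Friis cascade:
  F = 2.254 + (2.193 − 1)/0.4436 + (2.178 − 1)/2.938 = 5.344
NF = 10 log₁₀(5.344) = 7.28 dB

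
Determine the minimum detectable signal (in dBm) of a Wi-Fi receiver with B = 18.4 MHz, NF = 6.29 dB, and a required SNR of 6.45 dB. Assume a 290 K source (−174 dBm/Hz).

Sensitivity = −174 + 10 log₁₀(B) + NF + SNR_min
= −174 + 72.65 + 6.29 + 6.45
= −88.61 dBm → −88.6 dBm

−88.6 dBm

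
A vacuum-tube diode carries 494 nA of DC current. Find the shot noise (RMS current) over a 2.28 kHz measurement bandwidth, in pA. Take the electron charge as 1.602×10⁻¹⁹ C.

I_n = √(2qI·B)
2qI·B = 2 × 1.602×10⁻¹⁹ × 4.94×10⁻⁷ × 2.28×10³ = 3.61×10⁻²² A²
I_n = √(3.61×10⁻²²) = 1.90×10⁻¹¹ A = 19.0 pA

19.0 pA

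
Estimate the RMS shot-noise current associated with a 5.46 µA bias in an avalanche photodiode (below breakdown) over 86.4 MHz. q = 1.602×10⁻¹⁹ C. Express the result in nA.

12.3 nA

I_n = √(2qI·B)
2qI·B = 2 × 1.602×10⁻¹⁹ × 5.46×10⁻⁶ × 8.64×10⁷ = 1.51×10⁻¹⁶ A²
I_n = √(1.51×10⁻¹⁶) = 1.23×10⁻⁸ A = 12.3 nA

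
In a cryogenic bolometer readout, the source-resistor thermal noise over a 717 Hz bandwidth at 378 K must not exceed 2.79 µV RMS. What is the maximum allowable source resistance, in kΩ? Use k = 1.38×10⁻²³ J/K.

Johnson–Nyquist: V_n = √(4kTRB) ⇒ R = V_n² / (4kTB)
4kTB = 4 × 1.38×10⁻²³ × 378 × 7.17×10² = 1.50×10⁻¹⁷
R = (2.79×10⁻⁶)² / 1.50×10⁻¹⁷ = 5.20×10⁵ Ω = 520 kΩ

520 kΩ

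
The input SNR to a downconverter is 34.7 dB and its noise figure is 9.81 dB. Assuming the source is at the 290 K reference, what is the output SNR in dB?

24.89 dB

By definition F = SNR_in/SNR_out, so in dB: SNR_out = SNR_in − NF
SNR_out = 34.7 − 9.81 = 24.89 dB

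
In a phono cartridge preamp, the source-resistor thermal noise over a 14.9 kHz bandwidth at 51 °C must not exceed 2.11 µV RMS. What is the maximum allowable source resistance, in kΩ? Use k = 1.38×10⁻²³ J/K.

T = 51 °C + 273.15 = 324.15 K
Johnson–Nyquist: V_n = √(4kTRB) ⇒ R = V_n² / (4kTB)
4kTB = 4 × 1.38×10⁻²³ × 324.15 × 1.49×10⁴ = 2.67×10⁻¹⁶
R = (2.11×10⁻⁶)² / 2.67×10⁻¹⁶ = 1.67×10⁴ Ω = 16.7 kΩ

16.7 kΩ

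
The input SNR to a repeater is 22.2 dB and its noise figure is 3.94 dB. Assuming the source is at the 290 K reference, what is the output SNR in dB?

18.26 dB

By definition F = SNR_in/SNR_out, so in dB: SNR_out = SNR_in − NF
SNR_out = 22.2 − 3.94 = 18.26 dB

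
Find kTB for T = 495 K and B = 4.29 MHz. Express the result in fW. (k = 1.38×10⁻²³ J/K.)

29.3 fW

P_n = kTB = 1.38×10⁻²³ × 495 × 4.29×10⁶ = 2.93×10⁻¹⁴ W = 29.3 fW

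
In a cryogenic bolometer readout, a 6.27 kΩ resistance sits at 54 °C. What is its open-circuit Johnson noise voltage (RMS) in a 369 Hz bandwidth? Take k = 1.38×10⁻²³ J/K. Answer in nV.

204 nV

T = 54 °C + 273.15 = 327.15 K
V_n = √(4kTRB)
4kTRB = 4 × 1.38×10⁻²³ × 327.15 × 6.27×10³ × 3.69×10² = 4.18×10⁻¹⁴ V²
V_n = √(4.18×10⁻¹⁴) = 2.04×10⁻⁷ V = 204 nV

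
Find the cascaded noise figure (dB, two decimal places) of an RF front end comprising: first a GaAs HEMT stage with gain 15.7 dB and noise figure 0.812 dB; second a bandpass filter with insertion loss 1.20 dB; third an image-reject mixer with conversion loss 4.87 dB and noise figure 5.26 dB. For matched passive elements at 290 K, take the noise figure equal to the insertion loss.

Convert to linear (a loss of L dB is a gain of −L dB): F_i = 10^(NF_i/10), G_i = 10^(G_i,dB/10)
  Stage 1: F_1 = 10^(0.812/10) = 1.206, G_1 = 10^(15.7/10) = 37.15
  Stage 2: F_2 = 10^(1.20/10) = 1.318, G_2 = 10^(−1.20/10) = 0.7586
  Stage 3: F_3 = 10^(5.26/10) = 3.357, G_3 = 10^(−4.87/10) = 0.3258
Friis cascade:
  F = 1.206 + (1.318 − 1)/37.15 + (3.357 − 1)/28.18 = 1.298
NF = 10 log₁₀(1.298) = 1.13 dB

1.13 dB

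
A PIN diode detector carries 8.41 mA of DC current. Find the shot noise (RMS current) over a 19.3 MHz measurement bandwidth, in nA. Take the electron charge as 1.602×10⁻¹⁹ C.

228 nA

I_n = √(2qI·B)
2qI·B = 2 × 1.602×10⁻¹⁹ × 8.41×10⁻³ × 1.93×10⁷ = 5.20×10⁻¹⁴ A²
I_n = √(5.20×10⁻¹⁴) = 2.28×10⁻⁷ A = 228 nA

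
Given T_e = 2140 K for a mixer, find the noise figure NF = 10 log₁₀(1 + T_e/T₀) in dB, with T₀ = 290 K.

F = 1 + T_e/T₀ = 1 + 2140/290 = 8.37931
NF = 10 log₁₀(8.37931) = 9.23 dB

9.23 dB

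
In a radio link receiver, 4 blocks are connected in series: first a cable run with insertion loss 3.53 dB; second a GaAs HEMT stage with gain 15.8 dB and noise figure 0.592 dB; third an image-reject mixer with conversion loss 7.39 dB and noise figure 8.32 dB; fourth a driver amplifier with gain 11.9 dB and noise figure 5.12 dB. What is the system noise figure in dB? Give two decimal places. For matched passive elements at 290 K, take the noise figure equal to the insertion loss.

5.63 dB

Convert to linear (a loss of L dB is a gain of −L dB): F_i = 10^(NF_i/10), G_i = 10^(G_i,dB/10)
  Stage 1: F_1 = 10^(3.53/10) = 2.254, G_1 = 10^(−3.53/10) = 0.4436
  Stage 2: F_2 = 10^(0.592/10) = 1.146, G_2 = 10^(15.8/10) = 38.02
  Stage 3: F_3 = 10^(8.32/10) = 6.792, G_3 = 10^(−7.39/10) = 0.1824
  Stage 4: F_4 = 10^(5.12/10) = 3.251, G_4 = 10^(11.9/10) = 15.49
Friis cascade:
  F = 2.254 + (1.146 − 1)/0.4436 + (6.792 − 1)/16.87 + (3.251 − 1)/3.076 = 3.659
NF = 10 log₁₀(3.659) = 5.63 dB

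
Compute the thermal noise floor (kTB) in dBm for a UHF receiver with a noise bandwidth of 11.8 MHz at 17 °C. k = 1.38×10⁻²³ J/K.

−103.3 dBm

T = 17 °C + 273.15 = 290.15 K
P_n = kTB = 1.38×10⁻²³ × 290.15 × 1.18×10⁷ = 4.72×10⁻¹⁴ W
In dBm: 10 log₁₀(4.72×10⁻¹⁴ / 10⁻³) = −103.3 dBm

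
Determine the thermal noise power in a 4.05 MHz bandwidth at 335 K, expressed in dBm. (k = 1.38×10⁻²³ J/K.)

P_n = kTB = 1.38×10⁻²³ × 335 × 4.05×10⁶ = 1.87×10⁻¹⁴ W
In dBm: 10 log₁₀(1.87×10⁻¹⁴ / 10⁻³) = −107.3 dBm

−107.3 dBm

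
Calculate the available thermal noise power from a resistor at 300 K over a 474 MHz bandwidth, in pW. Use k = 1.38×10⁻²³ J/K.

1.96 pW

P_n = kTB = 1.38×10⁻²³ × 300 × 4.74×10⁸ = 1.96×10⁻¹² W = 1.96 pW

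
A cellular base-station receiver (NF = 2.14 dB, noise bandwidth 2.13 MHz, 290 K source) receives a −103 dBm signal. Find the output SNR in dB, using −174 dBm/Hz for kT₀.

5.6 dB

Noise floor: N = −174 + 10 log₁₀(B) + NF
10 log₁₀(2.13×10⁶) = 63.28 dB
N = −174 + 63.28 + 2.14 = −108.58 dBm
SNR = P_sig − N = −103 − (−108.58) = 5.58 dB → 5.6 dB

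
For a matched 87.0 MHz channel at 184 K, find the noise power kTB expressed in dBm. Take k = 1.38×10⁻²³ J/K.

P_n = kTB = 1.38×10⁻²³ × 184 × 8.70×10⁷ = 2.21×10⁻¹³ W
In dBm: 10 log₁₀(2.21×10⁻¹³ / 10⁻³) = −96.6 dBm

−96.6 dBm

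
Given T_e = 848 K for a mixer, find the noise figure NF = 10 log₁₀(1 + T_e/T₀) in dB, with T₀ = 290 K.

F = 1 + T_e/T₀ = 1 + 848/290 = 3.92414
NF = 10 log₁₀(3.92414) = 5.94 dB

5.94 dB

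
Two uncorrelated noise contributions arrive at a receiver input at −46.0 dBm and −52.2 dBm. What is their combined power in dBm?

Convert to linear, add, convert back:
P₁ = 2.51×10⁻⁸ W, P₂ = 6.03×10⁻⁹ W
P_tot = 3.11×10⁻⁸ W → 10 log₁₀(P_tot / 10⁻³) = −45.1 dBm

−45.1 dBm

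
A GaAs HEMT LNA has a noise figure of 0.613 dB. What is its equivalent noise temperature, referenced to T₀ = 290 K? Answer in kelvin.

44.0 K

F = 10^(0.613/10) = 1.1516
T_e = (F − 1)·T₀ = (1.1516 − 1) × 290 = 44.0 K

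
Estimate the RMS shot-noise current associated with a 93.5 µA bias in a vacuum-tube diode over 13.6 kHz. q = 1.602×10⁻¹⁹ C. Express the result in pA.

638 pA

I_n = √(2qI·B)
2qI·B = 2 × 1.602×10⁻¹⁹ × 9.35×10⁻⁵ × 1.36×10⁴ = 4.07×10⁻¹⁹ A²
I_n = √(4.07×10⁻¹⁹) = 6.38×10⁻¹⁰ A = 638 pA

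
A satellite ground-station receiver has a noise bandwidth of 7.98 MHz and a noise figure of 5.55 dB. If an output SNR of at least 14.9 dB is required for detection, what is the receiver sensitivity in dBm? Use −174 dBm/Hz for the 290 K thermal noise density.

−84.5 dBm

Sensitivity = −174 + 10 log₁₀(B) + NF + SNR_min
= −174 + 69.02 + 5.55 + 14.9
= −84.53 dBm → −84.5 dBm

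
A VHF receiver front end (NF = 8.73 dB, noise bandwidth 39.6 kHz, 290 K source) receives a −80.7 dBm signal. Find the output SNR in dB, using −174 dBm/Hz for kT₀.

38.6 dB

Noise floor: N = −174 + 10 log₁₀(B) + NF
10 log₁₀(3.96×10⁴) = 45.98 dB
N = −174 + 45.98 + 8.73 = −119.29 dBm
SNR = P_sig − N = −80.7 − (−119.29) = 38.59 dB → 38.6 dB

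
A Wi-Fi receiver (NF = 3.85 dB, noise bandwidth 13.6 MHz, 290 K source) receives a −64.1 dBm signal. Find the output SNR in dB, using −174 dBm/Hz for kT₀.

Noise floor: N = −174 + 10 log₁₀(B) + NF
10 log₁₀(1.36×10⁷) = 71.34 dB
N = −174 + 71.34 + 3.85 = −98.81 dBm
SNR = P_sig − N = −64.1 − (−98.81) = 34.71 dB → 34.7 dB

34.7 dB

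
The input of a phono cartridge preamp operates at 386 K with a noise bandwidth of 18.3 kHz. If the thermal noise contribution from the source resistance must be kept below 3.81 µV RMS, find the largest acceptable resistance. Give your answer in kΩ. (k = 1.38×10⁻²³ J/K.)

37.2 kΩ

Johnson–Nyquist: V_n = √(4kTRB) ⇒ R = V_n² / (4kTB)
4kTB = 4 × 1.38×10⁻²³ × 386 × 1.83×10⁴ = 3.90×10⁻¹⁶
R = (3.81×10⁻⁶)² / 3.90×10⁻¹⁶ = 3.72×10⁴ Ω = 37.2 kΩ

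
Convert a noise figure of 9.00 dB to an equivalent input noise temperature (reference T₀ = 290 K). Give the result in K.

2014 K

F = 10^(9.00/10) = 7.94328
T_e = (F − 1)·T₀ = (7.94328 − 1) × 290 = 2014 K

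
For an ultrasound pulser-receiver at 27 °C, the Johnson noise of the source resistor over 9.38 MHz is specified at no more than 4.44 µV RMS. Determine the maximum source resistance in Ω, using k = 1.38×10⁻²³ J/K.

T = 27 °C + 273.15 = 300.15 K
Johnson–Nyquist: V_n = √(4kTRB) ⇒ R = V_n² / (4kTB)
4kTB = 4 × 1.38×10⁻²³ × 300.15 × 9.38×10⁶ = 1.55×10⁻¹³
R = (4.44×10⁻⁶)² / 1.55×10⁻¹³ = 1.27×10² Ω = 127 Ω

127 Ω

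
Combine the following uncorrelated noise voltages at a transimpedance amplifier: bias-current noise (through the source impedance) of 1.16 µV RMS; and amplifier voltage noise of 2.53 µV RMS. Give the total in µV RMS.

Uncorrelated sources add in power (mean-square): V_tot = √(ΣV_i²)
V_tot = √[(1.16×10⁻⁶)² + (2.53×10⁻⁶)²] = 2.78×10⁻⁶ V = 2.78 µV

2.78 µV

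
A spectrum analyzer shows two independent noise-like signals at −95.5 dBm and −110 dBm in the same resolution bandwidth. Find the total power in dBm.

Convert to linear, add, convert back:
P₁ = 2.82×10⁻¹³ W, P₂ = 1.00×10⁻¹⁴ W
P_tot = 2.92×10⁻¹³ W → 10 log₁₀(P_tot / 10⁻³) = −95.3 dBm

−95.3 dBm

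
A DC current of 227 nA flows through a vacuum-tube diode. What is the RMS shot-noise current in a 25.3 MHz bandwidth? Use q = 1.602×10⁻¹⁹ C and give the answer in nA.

I_n = √(2qI·B)
2qI·B = 2 × 1.602×10⁻¹⁹ × 2.27×10⁻⁷ × 2.53×10⁷ = 1.84×10⁻¹⁸ A²
I_n = √(1.84×10⁻¹⁸) = 1.36×10⁻⁹ A = 1.36 nA

1.36 nA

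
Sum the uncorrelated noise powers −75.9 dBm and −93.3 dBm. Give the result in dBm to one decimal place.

Convert to linear, add, convert back:
P₁ = 2.57×10⁻¹¹ W, P₂ = 4.68×10⁻¹³ W
P_tot = 2.62×10⁻¹¹ W → 10 log₁₀(P_tot / 10⁻³) = −75.8 dBm

−75.8 dBm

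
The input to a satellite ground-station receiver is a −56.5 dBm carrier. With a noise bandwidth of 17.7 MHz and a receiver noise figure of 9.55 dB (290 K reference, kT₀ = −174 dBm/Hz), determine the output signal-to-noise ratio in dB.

Noise floor: N = −174 + 10 log₁₀(B) + NF
10 log₁₀(1.77×10⁷) = 72.48 dB
N = −174 + 72.48 + 9.55 = −91.97 dBm
SNR = P_sig − N = −56.5 − (−91.97) = 35.47 dB → 35.5 dB

35.5 dB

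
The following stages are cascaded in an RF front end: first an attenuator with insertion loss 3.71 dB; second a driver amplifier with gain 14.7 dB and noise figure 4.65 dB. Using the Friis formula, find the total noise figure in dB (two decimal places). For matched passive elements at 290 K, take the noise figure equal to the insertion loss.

8.36 dB

Convert to linear (a loss of L dB is a gain of −L dB): F_i = 10^(NF_i/10), G_i = 10^(G_i,dB/10)
  Stage 1: F_1 = 10^(3.71/10) = 2.350, G_1 = 10^(−3.71/10) = 0.4256
  Stage 2: F_2 = 10^(4.65/10) = 2.917, G_2 = 10^(14.7/10) = 29.51
Friis cascade:
  F = 2.350 + (2.917 − 1)/0.4256 = 6.855
NF = 10 log₁₀(6.855) = 8.36 dB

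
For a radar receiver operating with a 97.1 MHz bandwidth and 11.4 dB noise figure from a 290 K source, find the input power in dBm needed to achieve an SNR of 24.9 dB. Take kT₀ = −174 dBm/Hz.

−57.8 dBm

Sensitivity = −174 + 10 log₁₀(B) + NF + SNR_min
= −174 + 79.87 + 11.4 + 24.9
= −57.83 dBm → −57.8 dBm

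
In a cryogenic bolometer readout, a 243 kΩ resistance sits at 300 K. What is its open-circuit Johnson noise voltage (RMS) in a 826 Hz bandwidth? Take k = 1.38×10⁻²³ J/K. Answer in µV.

1.82 µV

V_n = √(4kTRB)
4kTRB = 4 × 1.38×10⁻²³ × 300 × 2.43×10⁵ × 8.26×10² = 3.32×10⁻¹² V²
V_n = √(3.32×10⁻¹²) = 1.82×10⁻⁶ V = 1.82 µV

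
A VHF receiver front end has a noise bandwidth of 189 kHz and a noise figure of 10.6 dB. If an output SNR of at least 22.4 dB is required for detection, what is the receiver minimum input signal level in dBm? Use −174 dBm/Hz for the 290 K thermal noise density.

Sensitivity = −174 + 10 log₁₀(B) + NF + SNR_min
= −174 + 52.76 + 10.6 + 22.4
= −88.24 dBm → −88.2 dBm

−88.2 dBm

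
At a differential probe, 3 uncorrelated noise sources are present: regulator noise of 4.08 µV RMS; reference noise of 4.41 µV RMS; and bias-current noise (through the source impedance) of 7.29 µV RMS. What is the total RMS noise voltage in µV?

Uncorrelated sources add in power (mean-square): V_tot = √(ΣV_i²)
V_tot = √[(4.08×10⁻⁶)² + (4.41×10⁻⁶)² + (7.29×10⁻⁶)²] = 9.45×10⁻⁶ V = 9.45 µV

9.45 µV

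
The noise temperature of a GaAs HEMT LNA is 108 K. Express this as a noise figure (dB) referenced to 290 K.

1.37 dB

F = 1 + T_e/T₀ = 1 + 108/290 = 1.37241
NF = 10 log₁₀(1.37241) = 1.37 dB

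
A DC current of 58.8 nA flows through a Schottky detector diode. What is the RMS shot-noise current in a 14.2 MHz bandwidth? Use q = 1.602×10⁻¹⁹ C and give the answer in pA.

I_n = √(2qI·B)
2qI·B = 2 × 1.602×10⁻¹⁹ × 5.88×10⁻⁸ × 1.42×10⁷ = 2.68×10⁻¹⁹ A²
I_n = √(2.68×10⁻¹⁹) = 5.17×10⁻¹⁰ A = 517 pA

517 pA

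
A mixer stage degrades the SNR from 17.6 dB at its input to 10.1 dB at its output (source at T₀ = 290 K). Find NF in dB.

7.5 dB

NF (dB) = SNR_in(dB) − SNR_out(dB) when the source is at T₀
NF = 17.6 − 10.1 = 7.5 dB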